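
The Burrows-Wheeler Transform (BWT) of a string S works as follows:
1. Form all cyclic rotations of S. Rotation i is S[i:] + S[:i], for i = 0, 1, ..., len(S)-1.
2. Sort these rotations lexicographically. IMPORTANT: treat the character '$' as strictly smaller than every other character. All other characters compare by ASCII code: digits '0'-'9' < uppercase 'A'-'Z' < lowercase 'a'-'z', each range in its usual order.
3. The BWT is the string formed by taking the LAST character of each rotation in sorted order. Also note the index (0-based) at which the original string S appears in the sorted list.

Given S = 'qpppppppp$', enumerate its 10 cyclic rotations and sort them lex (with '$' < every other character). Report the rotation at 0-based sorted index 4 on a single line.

Answer: pppp$qpppp

Derivation:
All 10 rotations (rotation i = S[i:]+S[:i]):
  rot[0] = qpppppppp$
  rot[1] = pppppppp$q
  rot[2] = ppppppp$qp
  rot[3] = pppppp$qpp
  rot[4] = ppppp$qppp
  rot[5] = pppp$qpppp
  rot[6] = ppp$qppppp
  rot[7] = pp$qpppppp
  rot[8] = p$qppppppp
  rot[9] = $qpppppppp
Sorted (with $ < everything):
  sorted[0] = $qpppppppp
  sorted[1] = p$qppppppp
  sorted[2] = pp$qpppppp
  sorted[3] = ppp$qppppp
  sorted[4] = pppp$qpppp
  sorted[5] = ppppp$qppp
  sorted[6] = pppppp$qpp
  sorted[7] = ppppppp$qp
  sorted[8] = pppppppp$q
  sorted[9] = qpppppppp$
sorted[4] = pppp$qpppp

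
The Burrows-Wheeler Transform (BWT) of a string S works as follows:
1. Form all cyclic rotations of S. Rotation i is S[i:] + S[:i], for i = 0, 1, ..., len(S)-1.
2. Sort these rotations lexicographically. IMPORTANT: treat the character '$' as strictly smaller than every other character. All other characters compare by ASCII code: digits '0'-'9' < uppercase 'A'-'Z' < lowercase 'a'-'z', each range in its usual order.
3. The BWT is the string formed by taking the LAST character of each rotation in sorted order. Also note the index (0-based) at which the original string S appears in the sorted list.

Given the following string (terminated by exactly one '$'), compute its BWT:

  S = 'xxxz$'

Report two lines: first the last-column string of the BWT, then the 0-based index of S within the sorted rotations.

All 5 rotations (rotation i = S[i:]+S[:i]):
  rot[0] = xxxz$
  rot[1] = xxz$x
  rot[2] = xz$xx
  rot[3] = z$xxx
  rot[4] = $xxxz
Sorted (with $ < everything):
  sorted[0] = $xxxz  (last char: 'z')
  sorted[1] = xxxz$  (last char: '$')
  sorted[2] = xxz$x  (last char: 'x')
  sorted[3] = xz$xx  (last char: 'x')
  sorted[4] = z$xxx  (last char: 'x')
Last column: z$xxx
Original string S is at sorted index 1

Answer: z$xxx
1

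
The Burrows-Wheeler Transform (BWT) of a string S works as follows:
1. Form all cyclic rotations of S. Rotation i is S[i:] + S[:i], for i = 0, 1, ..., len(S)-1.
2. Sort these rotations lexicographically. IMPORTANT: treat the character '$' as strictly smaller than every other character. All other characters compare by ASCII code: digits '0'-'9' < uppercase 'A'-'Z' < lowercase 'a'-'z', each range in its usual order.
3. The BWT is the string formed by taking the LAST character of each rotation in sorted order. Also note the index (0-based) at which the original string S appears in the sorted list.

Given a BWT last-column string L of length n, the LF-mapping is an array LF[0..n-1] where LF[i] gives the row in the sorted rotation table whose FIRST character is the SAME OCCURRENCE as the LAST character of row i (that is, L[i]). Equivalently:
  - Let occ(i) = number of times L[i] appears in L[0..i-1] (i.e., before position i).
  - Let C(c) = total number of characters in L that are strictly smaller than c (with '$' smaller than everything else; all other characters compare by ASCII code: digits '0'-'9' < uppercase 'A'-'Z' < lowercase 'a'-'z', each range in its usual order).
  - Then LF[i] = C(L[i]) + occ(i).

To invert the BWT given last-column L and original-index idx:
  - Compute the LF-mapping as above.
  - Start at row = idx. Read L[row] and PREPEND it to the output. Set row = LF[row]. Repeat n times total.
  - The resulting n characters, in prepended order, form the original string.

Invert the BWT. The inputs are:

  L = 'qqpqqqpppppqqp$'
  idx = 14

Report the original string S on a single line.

Answer: qqpqpppqppqqpq$

Derivation:
LF mapping: 8 9 1 10 11 12 2 3 4 5 6 13 14 7 0
Walk LF starting at row 14, prepending L[row]:
  step 1: row=14, L[14]='$', prepend. Next row=LF[14]=0
  step 2: row=0, L[0]='q', prepend. Next row=LF[0]=8
  step 3: row=8, L[8]='p', prepend. Next row=LF[8]=4
  step 4: row=4, L[4]='q', prepend. Next row=LF[4]=11
  step 5: row=11, L[11]='q', prepend. Next row=LF[11]=13
  step 6: row=13, L[13]='p', prepend. Next row=LF[13]=7
  step 7: row=7, L[7]='p', prepend. Next row=LF[7]=3
  step 8: row=3, L[3]='q', prepend. Next row=LF[3]=10
  step 9: row=10, L[10]='p', prepend. Next row=LF[10]=6
  step 10: row=6, L[6]='p', prepend. Next row=LF[6]=2
  step 11: row=2, L[2]='p', prepend. Next row=LF[2]=1
  step 12: row=1, L[1]='q', prepend. Next row=LF[1]=9
  step 13: row=9, L[9]='p', prepend. Next row=LF[9]=5
  step 14: row=5, L[5]='q', prepend. Next row=LF[5]=12
  step 15: row=12, L[12]='q', prepend. Next row=LF[12]=14
Reversed output: qqpqpppqppqqpq$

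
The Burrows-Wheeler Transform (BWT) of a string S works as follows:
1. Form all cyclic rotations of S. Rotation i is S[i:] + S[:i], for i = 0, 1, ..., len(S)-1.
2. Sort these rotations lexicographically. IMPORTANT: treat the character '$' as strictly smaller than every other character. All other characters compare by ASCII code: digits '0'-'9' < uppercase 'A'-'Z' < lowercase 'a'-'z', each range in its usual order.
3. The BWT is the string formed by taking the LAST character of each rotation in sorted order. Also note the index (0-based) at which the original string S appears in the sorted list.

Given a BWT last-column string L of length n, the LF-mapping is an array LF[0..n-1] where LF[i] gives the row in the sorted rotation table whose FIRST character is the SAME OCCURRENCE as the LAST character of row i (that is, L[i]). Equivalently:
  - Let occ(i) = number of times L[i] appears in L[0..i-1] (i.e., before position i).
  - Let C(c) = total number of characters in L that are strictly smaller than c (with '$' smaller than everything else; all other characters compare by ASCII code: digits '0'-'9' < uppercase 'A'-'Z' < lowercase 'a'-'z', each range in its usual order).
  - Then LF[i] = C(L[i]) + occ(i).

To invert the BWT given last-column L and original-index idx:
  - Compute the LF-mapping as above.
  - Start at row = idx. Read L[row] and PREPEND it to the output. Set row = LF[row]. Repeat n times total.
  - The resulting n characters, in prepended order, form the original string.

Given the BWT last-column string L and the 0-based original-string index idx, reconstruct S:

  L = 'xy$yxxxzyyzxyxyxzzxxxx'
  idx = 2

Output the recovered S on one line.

LF mapping: 1 12 0 13 2 3 4 18 14 15 19 5 16 6 17 7 20 21 8 9 10 11
Walk LF starting at row 2, prepending L[row]:
  step 1: row=2, L[2]='$', prepend. Next row=LF[2]=0
  step 2: row=0, L[0]='x', prepend. Next row=LF[0]=1
  step 3: row=1, L[1]='y', prepend. Next row=LF[1]=12
  step 4: row=12, L[12]='y', prepend. Next row=LF[12]=16
  step 5: row=16, L[16]='z', prepend. Next row=LF[16]=20
  step 6: row=20, L[20]='x', prepend. Next row=LF[20]=10
  step 7: row=10, L[10]='z', prepend. Next row=LF[10]=19
  step 8: row=19, L[19]='x', prepend. Next row=LF[19]=9
  step 9: row=9, L[9]='y', prepend. Next row=LF[9]=15
  step 10: row=15, L[15]='x', prepend. Next row=LF[15]=7
  step 11: row=7, L[7]='z', prepend. Next row=LF[7]=18
  step 12: row=18, L[18]='x', prepend. Next row=LF[18]=8
  step 13: row=8, L[8]='y', prepend. Next row=LF[8]=14
  step 14: row=14, L[14]='y', prepend. Next row=LF[14]=17
  step 15: row=17, L[17]='z', prepend. Next row=LF[17]=21
  step 16: row=21, L[21]='x', prepend. Next row=LF[21]=11
  step 17: row=11, L[11]='x', prepend. Next row=LF[11]=5
  step 18: row=5, L[5]='x', prepend. Next row=LF[5]=3
  step 19: row=3, L[3]='y', prepend. Next row=LF[3]=13
  step 20: row=13, L[13]='x', prepend. Next row=LF[13]=6
  step 21: row=6, L[6]='x', prepend. Next row=LF[6]=4
  step 22: row=4, L[4]='x', prepend. Next row=LF[4]=2
Reversed output: xxxyxxxzyyxzxyxzxzyyx$

Answer: xxxyxxxzyyxzxyxzxzyyx$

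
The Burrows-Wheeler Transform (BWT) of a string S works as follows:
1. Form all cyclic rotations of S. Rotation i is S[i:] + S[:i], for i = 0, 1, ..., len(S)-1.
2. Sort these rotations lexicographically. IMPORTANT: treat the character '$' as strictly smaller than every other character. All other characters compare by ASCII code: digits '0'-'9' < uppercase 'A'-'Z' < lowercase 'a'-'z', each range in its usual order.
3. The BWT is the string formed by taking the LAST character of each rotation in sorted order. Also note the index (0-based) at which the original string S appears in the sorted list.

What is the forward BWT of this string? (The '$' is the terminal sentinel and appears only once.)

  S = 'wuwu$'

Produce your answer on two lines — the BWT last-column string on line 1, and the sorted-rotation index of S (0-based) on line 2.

All 5 rotations (rotation i = S[i:]+S[:i]):
  rot[0] = wuwu$
  rot[1] = uwu$w
  rot[2] = wu$wu
  rot[3] = u$wuw
  rot[4] = $wuwu
Sorted (with $ < everything):
  sorted[0] = $wuwu  (last char: 'u')
  sorted[1] = u$wuw  (last char: 'w')
  sorted[2] = uwu$w  (last char: 'w')
  sorted[3] = wu$wu  (last char: 'u')
  sorted[4] = wuwu$  (last char: '$')
Last column: uwwu$
Original string S is at sorted index 4

Answer: uwwu$
4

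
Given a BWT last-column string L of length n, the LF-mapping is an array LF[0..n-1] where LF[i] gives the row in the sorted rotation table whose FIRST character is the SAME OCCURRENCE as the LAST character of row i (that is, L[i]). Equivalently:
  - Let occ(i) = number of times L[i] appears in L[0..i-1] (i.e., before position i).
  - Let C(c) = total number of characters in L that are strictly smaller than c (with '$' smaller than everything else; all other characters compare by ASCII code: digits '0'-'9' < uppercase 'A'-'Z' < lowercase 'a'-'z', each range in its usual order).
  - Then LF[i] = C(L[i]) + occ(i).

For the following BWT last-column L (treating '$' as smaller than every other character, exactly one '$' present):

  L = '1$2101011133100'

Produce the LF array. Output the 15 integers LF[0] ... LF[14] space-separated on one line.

Char counts: '$':1, '0':4, '1':7, '2':1, '3':2
C (first-col start): C('$')=0, C('0')=1, C('1')=5, C('2')=12, C('3')=13
L[0]='1': occ=0, LF[0]=C('1')+0=5+0=5
L[1]='$': occ=0, LF[1]=C('$')+0=0+0=0
L[2]='2': occ=0, LF[2]=C('2')+0=12+0=12
L[3]='1': occ=1, LF[3]=C('1')+1=5+1=6
L[4]='0': occ=0, LF[4]=C('0')+0=1+0=1
L[5]='1': occ=2, LF[5]=C('1')+2=5+2=7
L[6]='0': occ=1, LF[6]=C('0')+1=1+1=2
L[7]='1': occ=3, LF[7]=C('1')+3=5+3=8
L[8]='1': occ=4, LF[8]=C('1')+4=5+4=9
L[9]='1': occ=5, LF[9]=C('1')+5=5+5=10
L[10]='3': occ=0, LF[10]=C('3')+0=13+0=13
L[11]='3': occ=1, LF[11]=C('3')+1=13+1=14
L[12]='1': occ=6, LF[12]=C('1')+6=5+6=11
L[13]='0': occ=2, LF[13]=C('0')+2=1+2=3
L[14]='0': occ=3, LF[14]=C('0')+3=1+3=4

Answer: 5 0 12 6 1 7 2 8 9 10 13 14 11 3 4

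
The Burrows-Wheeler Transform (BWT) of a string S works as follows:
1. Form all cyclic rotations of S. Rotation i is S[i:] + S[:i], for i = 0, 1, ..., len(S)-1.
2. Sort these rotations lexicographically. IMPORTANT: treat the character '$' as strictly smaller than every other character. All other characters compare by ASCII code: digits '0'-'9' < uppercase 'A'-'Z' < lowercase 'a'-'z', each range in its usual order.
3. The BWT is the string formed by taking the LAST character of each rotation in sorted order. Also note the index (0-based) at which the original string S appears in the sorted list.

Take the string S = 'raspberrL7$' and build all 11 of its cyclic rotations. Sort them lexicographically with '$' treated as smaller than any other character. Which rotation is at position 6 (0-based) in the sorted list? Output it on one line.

All 11 rotations (rotation i = S[i:]+S[:i]):
  rot[0] = raspberrL7$
  rot[1] = aspberrL7$r
  rot[2] = spberrL7$ra
  rot[3] = pberrL7$ras
  rot[4] = berrL7$rasp
  rot[5] = errL7$raspb
  rot[6] = rrL7$raspbe
  rot[7] = rL7$raspber
  rot[8] = L7$raspberr
  rot[9] = 7$raspberrL
  rot[10] = $raspberrL7
Sorted (with $ < everything):
  sorted[0] = $raspberrL7
  sorted[1] = 7$raspberrL
  sorted[2] = L7$raspberr
  sorted[3] = aspberrL7$r
  sorted[4] = berrL7$rasp
  sorted[5] = errL7$raspb
  sorted[6] = pberrL7$ras
  sorted[7] = rL7$raspber
  sorted[8] = raspberrL7$
  sorted[9] = rrL7$raspbe
  sorted[10] = spberrL7$ra
sorted[6] = pberrL7$ras

Answer: pberrL7$ras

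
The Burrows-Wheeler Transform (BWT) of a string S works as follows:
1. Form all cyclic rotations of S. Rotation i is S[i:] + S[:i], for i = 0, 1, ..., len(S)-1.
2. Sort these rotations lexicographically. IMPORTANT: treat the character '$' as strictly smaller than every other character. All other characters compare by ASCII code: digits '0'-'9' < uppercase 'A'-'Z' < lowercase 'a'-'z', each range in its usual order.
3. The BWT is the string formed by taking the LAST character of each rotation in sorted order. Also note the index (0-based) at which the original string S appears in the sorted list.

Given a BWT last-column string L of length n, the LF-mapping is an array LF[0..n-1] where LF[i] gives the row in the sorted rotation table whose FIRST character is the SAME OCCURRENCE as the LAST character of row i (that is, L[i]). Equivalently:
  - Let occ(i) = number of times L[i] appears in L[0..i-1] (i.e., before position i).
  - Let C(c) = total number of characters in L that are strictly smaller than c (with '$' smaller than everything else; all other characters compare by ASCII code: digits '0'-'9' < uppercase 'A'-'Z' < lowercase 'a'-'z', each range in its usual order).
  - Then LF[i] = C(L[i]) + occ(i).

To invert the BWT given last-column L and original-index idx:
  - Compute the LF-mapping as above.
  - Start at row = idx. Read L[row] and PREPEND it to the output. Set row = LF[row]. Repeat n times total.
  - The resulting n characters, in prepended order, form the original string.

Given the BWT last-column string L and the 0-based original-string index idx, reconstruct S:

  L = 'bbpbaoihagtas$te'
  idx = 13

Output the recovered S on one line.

LF mapping: 4 5 12 6 1 11 10 9 2 8 14 3 13 0 15 7
Walk LF starting at row 13, prepending L[row]:
  step 1: row=13, L[13]='$', prepend. Next row=LF[13]=0
  step 2: row=0, L[0]='b', prepend. Next row=LF[0]=4
  step 3: row=4, L[4]='a', prepend. Next row=LF[4]=1
  step 4: row=1, L[1]='b', prepend. Next row=LF[1]=5
  step 5: row=5, L[5]='o', prepend. Next row=LF[5]=11
  step 6: row=11, L[11]='a', prepend. Next row=LF[11]=3
  step 7: row=3, L[3]='b', prepend. Next row=LF[3]=6
  step 8: row=6, L[6]='i', prepend. Next row=LF[6]=10
  step 9: row=10, L[10]='t', prepend. Next row=LF[10]=14
  step 10: row=14, L[14]='t', prepend. Next row=LF[14]=15
  step 11: row=15, L[15]='e', prepend. Next row=LF[15]=7
  step 12: row=7, L[7]='h', prepend. Next row=LF[7]=9
  step 13: row=9, L[9]='g', prepend. Next row=LF[9]=8
  step 14: row=8, L[8]='a', prepend. Next row=LF[8]=2
  step 15: row=2, L[2]='p', prepend. Next row=LF[2]=12
  step 16: row=12, L[12]='s', prepend. Next row=LF[12]=13
Reversed output: spaghettibaobab$

Answer: spaghettibaobab$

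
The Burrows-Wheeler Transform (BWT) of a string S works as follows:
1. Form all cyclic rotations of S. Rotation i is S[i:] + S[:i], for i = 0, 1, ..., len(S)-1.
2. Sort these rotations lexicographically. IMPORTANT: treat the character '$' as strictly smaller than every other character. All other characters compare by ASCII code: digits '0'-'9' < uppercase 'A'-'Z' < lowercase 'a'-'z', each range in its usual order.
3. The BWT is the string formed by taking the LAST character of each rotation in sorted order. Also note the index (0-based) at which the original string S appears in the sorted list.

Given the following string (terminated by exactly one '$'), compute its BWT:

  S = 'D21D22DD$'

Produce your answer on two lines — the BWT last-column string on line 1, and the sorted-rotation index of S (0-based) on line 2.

All 9 rotations (rotation i = S[i:]+S[:i]):
  rot[0] = D21D22DD$
  rot[1] = 21D22DD$D
  rot[2] = 1D22DD$D2
  rot[3] = D22DD$D21
  rot[4] = 22DD$D21D
  rot[5] = 2DD$D21D2
  rot[6] = DD$D21D22
  rot[7] = D$D21D22D
  rot[8] = $D21D22DD
Sorted (with $ < everything):
  sorted[0] = $D21D22DD  (last char: 'D')
  sorted[1] = 1D22DD$D2  (last char: '2')
  sorted[2] = 21D22DD$D  (last char: 'D')
  sorted[3] = 22DD$D21D  (last char: 'D')
  sorted[4] = 2DD$D21D2  (last char: '2')
  sorted[5] = D$D21D22D  (last char: 'D')
  sorted[6] = D21D22DD$  (last char: '$')
  sorted[7] = D22DD$D21  (last char: '1')
  sorted[8] = DD$D21D22  (last char: '2')
Last column: D2DD2D$12
Original string S is at sorted index 6

Answer: D2DD2D$12
6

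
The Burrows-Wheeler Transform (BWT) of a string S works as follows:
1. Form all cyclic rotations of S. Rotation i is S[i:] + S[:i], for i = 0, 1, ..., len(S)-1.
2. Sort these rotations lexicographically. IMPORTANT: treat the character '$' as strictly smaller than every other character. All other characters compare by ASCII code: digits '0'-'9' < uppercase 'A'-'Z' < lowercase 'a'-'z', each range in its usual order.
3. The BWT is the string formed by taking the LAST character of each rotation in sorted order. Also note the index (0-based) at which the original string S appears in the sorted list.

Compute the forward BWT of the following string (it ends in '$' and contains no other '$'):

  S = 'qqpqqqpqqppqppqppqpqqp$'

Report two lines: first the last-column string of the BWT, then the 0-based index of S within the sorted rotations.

All 23 rotations (rotation i = S[i:]+S[:i]):
  rot[0] = qqpqqqpqqppqppqppqpqqp$
  rot[1] = qpqqqpqqppqppqppqpqqp$q
  rot[2] = pqqqpqqppqppqppqpqqp$qq
  rot[3] = qqqpqqppqppqppqpqqp$qqp
  rot[4] = qqpqqppqppqppqpqqp$qqpq
  rot[5] = qpqqppqppqppqpqqp$qqpqq
  rot[6] = pqqppqppqppqpqqp$qqpqqq
  rot[7] = qqppqppqppqpqqp$qqpqqqp
  rot[8] = qppqppqppqpqqp$qqpqqqpq
  rot[9] = ppqppqppqpqqp$qqpqqqpqq
  rot[10] = pqppqppqpqqp$qqpqqqpqqp
  rot[11] = qppqppqpqqp$qqpqqqpqqpp
  rot[12] = ppqppqpqqp$qqpqqqpqqppq
  rot[13] = pqppqpqqp$qqpqqqpqqppqp
  rot[14] = qppqpqqp$qqpqqqpqqppqpp
  rot[15] = ppqpqqp$qqpqqqpqqppqppq
  rot[16] = pqpqqp$qqpqqqpqqppqppqp
  rot[17] = qpqqp$qqpqqqpqqppqppqpp
  rot[18] = pqqp$qqpqqqpqqppqppqppq
  rot[19] = qqp$qqpqqqpqqppqppqppqp
  rot[20] = qp$qqpqqqpqqppqppqppqpq
  rot[21] = p$qqpqqqpqqppqppqppqpqq
  rot[22] = $qqpqqqpqqppqppqppqpqqp
Sorted (with $ < everything):
  sorted[0] = $qqpqqqpqqppqppqppqpqqp  (last char: 'p')
  sorted[1] = p$qqpqqqpqqppqppqppqpqq  (last char: 'q')
  sorted[2] = ppqppqppqpqqp$qqpqqqpqq  (last char: 'q')
  sorted[3] = ppqppqpqqp$qqpqqqpqqppq  (last char: 'q')
  sorted[4] = ppqpqqp$qqpqqqpqqppqppq  (last char: 'q')
  sorted[5] = pqppqppqpqqp$qqpqqqpqqp  (last char: 'p')
  sorted[6] = pqppqpqqp$qqpqqqpqqppqp  (last char: 'p')
  sorted[7] = pqpqqp$qqpqqqpqqppqppqp  (last char: 'p')
  sorted[8] = pqqp$qqpqqqpqqppqppqppq  (last char: 'q')
  sorted[9] = pqqppqppqppqpqqp$qqpqqq  (last char: 'q')
  sorted[10] = pqqqpqqppqppqppqpqqp$qq  (last char: 'q')
  sorted[11] = qp$qqpqqqpqqppqppqppqpq  (last char: 'q')
  sorted[12] = qppqppqppqpqqp$qqpqqqpq  (last char: 'q')
  sorted[13] = qppqppqpqqp$qqpqqqpqqpp  (last char: 'p')
  sorted[14] = qppqpqqp$qqpqqqpqqppqpp  (last char: 'p')
  sorted[15] = qpqqp$qqpqqqpqqppqppqpp  (last char: 'p')
  sorted[16] = qpqqppqppqppqpqqp$qqpqq  (last char: 'q')
  sorted[17] = qpqqqpqqppqppqppqpqqp$q  (last char: 'q')
  sorted[18] = qqp$qqpqqqpqqppqppqppqp  (last char: 'p')
  sorted[19] = qqppqppqppqpqqp$qqpqqqp  (last char: 'p')
  sorted[20] = qqpqqppqppqppqpqqp$qqpq  (last char: 'q')
  sorted[21] = qqpqqqpqqppqppqppqpqqp$  (last char: '$')
  sorted[22] = qqqpqqppqppqppqpqqp$qqp  (last char: 'p')
Last column: pqqqqpppqqqqqpppqqppq$p
Original string S is at sorted index 21

Answer: pqqqqpppqqqqqpppqqppq$p
21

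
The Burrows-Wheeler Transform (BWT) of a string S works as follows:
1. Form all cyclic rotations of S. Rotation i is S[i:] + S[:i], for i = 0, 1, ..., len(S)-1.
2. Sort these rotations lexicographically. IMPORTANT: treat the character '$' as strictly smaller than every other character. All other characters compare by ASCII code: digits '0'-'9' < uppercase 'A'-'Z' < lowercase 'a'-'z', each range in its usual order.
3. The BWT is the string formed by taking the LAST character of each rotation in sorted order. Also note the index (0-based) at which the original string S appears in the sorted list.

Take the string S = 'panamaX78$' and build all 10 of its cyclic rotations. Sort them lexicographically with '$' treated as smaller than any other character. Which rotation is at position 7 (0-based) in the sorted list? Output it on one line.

Answer: maX78$pana

Derivation:
All 10 rotations (rotation i = S[i:]+S[:i]):
  rot[0] = panamaX78$
  rot[1] = anamaX78$p
  rot[2] = namaX78$pa
  rot[3] = amaX78$pan
  rot[4] = maX78$pana
  rot[5] = aX78$panam
  rot[6] = X78$panama
  rot[7] = 78$panamaX
  rot[8] = 8$panamaX7
  rot[9] = $panamaX78
Sorted (with $ < everything):
  sorted[0] = $panamaX78
  sorted[1] = 78$panamaX
  sorted[2] = 8$panamaX7
  sorted[3] = X78$panama
  sorted[4] = aX78$panam
  sorted[5] = amaX78$pan
  sorted[6] = anamaX78$p
  sorted[7] = maX78$pana
  sorted[8] = namaX78$pa
  sorted[9] = panamaX78$
sorted[7] = maX78$pana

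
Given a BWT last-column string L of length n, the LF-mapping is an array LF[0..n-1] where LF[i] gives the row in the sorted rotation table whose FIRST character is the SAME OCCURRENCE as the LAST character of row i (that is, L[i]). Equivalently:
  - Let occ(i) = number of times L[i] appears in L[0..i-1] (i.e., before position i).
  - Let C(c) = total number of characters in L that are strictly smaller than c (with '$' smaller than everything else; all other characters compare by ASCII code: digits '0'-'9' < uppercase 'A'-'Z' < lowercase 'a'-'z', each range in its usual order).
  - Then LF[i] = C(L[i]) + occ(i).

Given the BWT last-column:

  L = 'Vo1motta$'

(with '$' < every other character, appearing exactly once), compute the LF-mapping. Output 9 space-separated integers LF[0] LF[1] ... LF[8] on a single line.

Char counts: '$':1, '1':1, 'V':1, 'a':1, 'm':1, 'o':2, 't':2
C (first-col start): C('$')=0, C('1')=1, C('V')=2, C('a')=3, C('m')=4, C('o')=5, C('t')=7
L[0]='V': occ=0, LF[0]=C('V')+0=2+0=2
L[1]='o': occ=0, LF[1]=C('o')+0=5+0=5
L[2]='1': occ=0, LF[2]=C('1')+0=1+0=1
L[3]='m': occ=0, LF[3]=C('m')+0=4+0=4
L[4]='o': occ=1, LF[4]=C('o')+1=5+1=6
L[5]='t': occ=0, LF[5]=C('t')+0=7+0=7
L[6]='t': occ=1, LF[6]=C('t')+1=7+1=8
L[7]='a': occ=0, LF[7]=C('a')+0=3+0=3
L[8]='$': occ=0, LF[8]=C('$')+0=0+0=0

Answer: 2 5 1 4 6 7 8 3 0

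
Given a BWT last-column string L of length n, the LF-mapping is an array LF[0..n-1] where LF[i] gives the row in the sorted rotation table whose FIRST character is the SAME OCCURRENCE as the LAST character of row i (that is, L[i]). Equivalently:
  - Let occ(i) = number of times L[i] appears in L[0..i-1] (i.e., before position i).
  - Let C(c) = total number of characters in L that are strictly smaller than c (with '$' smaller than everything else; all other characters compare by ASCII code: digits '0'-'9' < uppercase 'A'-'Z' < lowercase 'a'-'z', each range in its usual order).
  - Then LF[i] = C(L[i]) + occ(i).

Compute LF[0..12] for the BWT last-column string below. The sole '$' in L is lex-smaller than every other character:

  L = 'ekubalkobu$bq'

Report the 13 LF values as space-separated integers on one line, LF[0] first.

Answer: 5 6 11 2 1 8 7 9 3 12 0 4 10

Derivation:
Char counts: '$':1, 'a':1, 'b':3, 'e':1, 'k':2, 'l':1, 'o':1, 'q':1, 'u':2
C (first-col start): C('$')=0, C('a')=1, C('b')=2, C('e')=5, C('k')=6, C('l')=8, C('o')=9, C('q')=10, C('u')=11
L[0]='e': occ=0, LF[0]=C('e')+0=5+0=5
L[1]='k': occ=0, LF[1]=C('k')+0=6+0=6
L[2]='u': occ=0, LF[2]=C('u')+0=11+0=11
L[3]='b': occ=0, LF[3]=C('b')+0=2+0=2
L[4]='a': occ=0, LF[4]=C('a')+0=1+0=1
L[5]='l': occ=0, LF[5]=C('l')+0=8+0=8
L[6]='k': occ=1, LF[6]=C('k')+1=6+1=7
L[7]='o': occ=0, LF[7]=C('o')+0=9+0=9
L[8]='b': occ=1, LF[8]=C('b')+1=2+1=3
L[9]='u': occ=1, LF[9]=C('u')+1=11+1=12
L[10]='$': occ=0, LF[10]=C('$')+0=0+0=0
L[11]='b': occ=2, LF[11]=C('b')+2=2+2=4
L[12]='q': occ=0, LF[12]=C('q')+0=10+0=10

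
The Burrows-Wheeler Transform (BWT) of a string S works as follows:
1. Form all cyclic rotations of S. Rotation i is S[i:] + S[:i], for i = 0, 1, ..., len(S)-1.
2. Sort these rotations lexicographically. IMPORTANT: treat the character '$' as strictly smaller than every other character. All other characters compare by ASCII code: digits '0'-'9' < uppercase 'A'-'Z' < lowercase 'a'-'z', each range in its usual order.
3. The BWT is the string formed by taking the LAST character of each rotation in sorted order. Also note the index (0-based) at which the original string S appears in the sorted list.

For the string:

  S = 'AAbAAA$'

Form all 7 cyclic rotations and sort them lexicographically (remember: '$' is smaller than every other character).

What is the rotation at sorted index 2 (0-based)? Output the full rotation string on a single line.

All 7 rotations (rotation i = S[i:]+S[:i]):
  rot[0] = AAbAAA$
  rot[1] = AbAAA$A
  rot[2] = bAAA$AA
  rot[3] = AAA$AAb
  rot[4] = AA$AAbA
  rot[5] = A$AAbAA
  rot[6] = $AAbAAA
Sorted (with $ < everything):
  sorted[0] = $AAbAAA
  sorted[1] = A$AAbAA
  sorted[2] = AA$AAbA
  sorted[3] = AAA$AAb
  sorted[4] = AAbAAA$
  sorted[5] = AbAAA$A
  sorted[6] = bAAA$AA
sorted[2] = AA$AAbA

Answer: AA$AAbA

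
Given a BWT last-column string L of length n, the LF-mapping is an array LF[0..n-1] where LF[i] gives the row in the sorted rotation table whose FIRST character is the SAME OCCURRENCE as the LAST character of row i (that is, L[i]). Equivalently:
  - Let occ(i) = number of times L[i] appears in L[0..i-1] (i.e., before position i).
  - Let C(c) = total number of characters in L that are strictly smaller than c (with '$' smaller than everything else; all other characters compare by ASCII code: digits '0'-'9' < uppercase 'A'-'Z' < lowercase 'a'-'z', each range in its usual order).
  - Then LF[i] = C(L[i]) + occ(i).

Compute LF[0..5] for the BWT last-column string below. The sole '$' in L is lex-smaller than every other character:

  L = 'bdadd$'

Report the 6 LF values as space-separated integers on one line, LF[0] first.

Answer: 2 3 1 4 5 0

Derivation:
Char counts: '$':1, 'a':1, 'b':1, 'd':3
C (first-col start): C('$')=0, C('a')=1, C('b')=2, C('d')=3
L[0]='b': occ=0, LF[0]=C('b')+0=2+0=2
L[1]='d': occ=0, LF[1]=C('d')+0=3+0=3
L[2]='a': occ=0, LF[2]=C('a')+0=1+0=1
L[3]='d': occ=1, LF[3]=C('d')+1=3+1=4
L[4]='d': occ=2, LF[4]=C('d')+2=3+2=5
L[5]='$': occ=0, LF[5]=C('$')+0=0+0=0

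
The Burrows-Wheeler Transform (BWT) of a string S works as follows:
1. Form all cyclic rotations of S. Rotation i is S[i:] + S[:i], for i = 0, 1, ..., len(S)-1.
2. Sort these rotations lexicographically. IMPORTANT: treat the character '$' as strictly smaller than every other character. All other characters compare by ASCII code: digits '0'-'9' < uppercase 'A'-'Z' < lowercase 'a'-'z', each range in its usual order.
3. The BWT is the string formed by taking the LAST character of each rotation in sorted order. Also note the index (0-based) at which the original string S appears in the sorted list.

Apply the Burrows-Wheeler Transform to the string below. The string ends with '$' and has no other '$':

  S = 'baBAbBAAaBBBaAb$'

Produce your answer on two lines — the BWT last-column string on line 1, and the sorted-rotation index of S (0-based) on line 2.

Answer: bBAaBbaaBBBbAAA$
15

Derivation:
All 16 rotations (rotation i = S[i:]+S[:i]):
  rot[0] = baBAbBAAaBBBaAb$
  rot[1] = aBAbBAAaBBBaAb$b
  rot[2] = BAbBAAaBBBaAb$ba
  rot[3] = AbBAAaBBBaAb$baB
  rot[4] = bBAAaBBBaAb$baBA
  rot[5] = BAAaBBBaAb$baBAb
  rot[6] = AAaBBBaAb$baBAbB
  rot[7] = AaBBBaAb$baBAbBA
  rot[8] = aBBBaAb$baBAbBAA
  rot[9] = BBBaAb$baBAbBAAa
  rot[10] = BBaAb$baBAbBAAaB
  rot[11] = BaAb$baBAbBAAaBB
  rot[12] = aAb$baBAbBAAaBBB
  rot[13] = Ab$baBAbBAAaBBBa
  rot[14] = b$baBAbBAAaBBBaA
  rot[15] = $baBAbBAAaBBBaAb
Sorted (with $ < everything):
  sorted[0] = $baBAbBAAaBBBaAb  (last char: 'b')
  sorted[1] = AAaBBBaAb$baBAbB  (last char: 'B')
  sorted[2] = AaBBBaAb$baBAbBA  (last char: 'A')
  sorted[3] = Ab$baBAbBAAaBBBa  (last char: 'a')
  sorted[4] = AbBAAaBBBaAb$baB  (last char: 'B')
  sorted[5] = BAAaBBBaAb$baBAb  (last char: 'b')
  sorted[6] = BAbBAAaBBBaAb$ba  (last char: 'a')
  sorted[7] = BBBaAb$baBAbBAAa  (last char: 'a')
  sorted[8] = BBaAb$baBAbBAAaB  (last char: 'B')
  sorted[9] = BaAb$baBAbBAAaBB  (last char: 'B')
  sorted[10] = aAb$baBAbBAAaBBB  (last char: 'B')
  sorted[11] = aBAbBAAaBBBaAb$b  (last char: 'b')
  sorted[12] = aBBBaAb$baBAbBAA  (last char: 'A')
  sorted[13] = b$baBAbBAAaBBBaA  (last char: 'A')
  sorted[14] = bBAAaBBBaAb$baBA  (last char: 'A')
  sorted[15] = baBAbBAAaBBBaAb$  (last char: '$')
Last column: bBAaBbaaBBBbAAA$
Original string S is at sorted index 15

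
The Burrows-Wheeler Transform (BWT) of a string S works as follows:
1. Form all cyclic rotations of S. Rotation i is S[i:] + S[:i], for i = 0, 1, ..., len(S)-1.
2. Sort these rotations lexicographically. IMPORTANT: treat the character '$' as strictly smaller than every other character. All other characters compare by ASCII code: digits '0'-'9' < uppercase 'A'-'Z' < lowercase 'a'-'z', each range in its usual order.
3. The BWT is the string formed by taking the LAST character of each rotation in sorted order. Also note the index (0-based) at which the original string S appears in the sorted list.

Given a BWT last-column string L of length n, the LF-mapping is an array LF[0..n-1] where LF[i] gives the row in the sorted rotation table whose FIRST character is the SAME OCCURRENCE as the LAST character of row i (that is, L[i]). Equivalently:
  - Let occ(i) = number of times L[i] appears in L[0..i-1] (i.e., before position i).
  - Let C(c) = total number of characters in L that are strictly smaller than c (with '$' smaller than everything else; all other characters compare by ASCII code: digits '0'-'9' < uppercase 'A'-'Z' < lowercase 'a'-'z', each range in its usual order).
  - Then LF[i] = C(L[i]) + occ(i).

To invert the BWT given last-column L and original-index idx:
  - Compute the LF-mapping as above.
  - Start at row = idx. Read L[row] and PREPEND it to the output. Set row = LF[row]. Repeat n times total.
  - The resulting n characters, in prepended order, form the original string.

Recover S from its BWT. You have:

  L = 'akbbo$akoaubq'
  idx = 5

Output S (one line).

LF mapping: 1 7 4 5 9 0 2 8 10 3 12 6 11
Walk LF starting at row 5, prepending L[row]:
  step 1: row=5, L[5]='$', prepend. Next row=LF[5]=0
  step 2: row=0, L[0]='a', prepend. Next row=LF[0]=1
  step 3: row=1, L[1]='k', prepend. Next row=LF[1]=7
  step 4: row=7, L[7]='k', prepend. Next row=LF[7]=8
  step 5: row=8, L[8]='o', prepend. Next row=LF[8]=10
  step 6: row=10, L[10]='u', prepend. Next row=LF[10]=12
  step 7: row=12, L[12]='q', prepend. Next row=LF[12]=11
  step 8: row=11, L[11]='b', prepend. Next row=LF[11]=6
  step 9: row=6, L[6]='a', prepend. Next row=LF[6]=2
  step 10: row=2, L[2]='b', prepend. Next row=LF[2]=4
  step 11: row=4, L[4]='o', prepend. Next row=LF[4]=9
  step 12: row=9, L[9]='a', prepend. Next row=LF[9]=3
  step 13: row=3, L[3]='b', prepend. Next row=LF[3]=5
Reversed output: baobabquokka$

Answer: baobabquokka$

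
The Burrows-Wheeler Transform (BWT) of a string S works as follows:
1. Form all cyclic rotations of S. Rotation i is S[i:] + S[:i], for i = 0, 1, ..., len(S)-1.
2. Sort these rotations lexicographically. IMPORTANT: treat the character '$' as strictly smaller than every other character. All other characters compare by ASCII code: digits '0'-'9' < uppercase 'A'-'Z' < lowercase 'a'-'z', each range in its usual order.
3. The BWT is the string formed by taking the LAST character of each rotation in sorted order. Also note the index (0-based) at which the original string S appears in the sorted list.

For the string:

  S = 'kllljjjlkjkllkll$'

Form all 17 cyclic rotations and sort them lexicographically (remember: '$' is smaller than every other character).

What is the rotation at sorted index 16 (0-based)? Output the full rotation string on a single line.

Answer: llljjjlkjkllkll$k

Derivation:
All 17 rotations (rotation i = S[i:]+S[:i]):
  rot[0] = kllljjjlkjkllkll$
  rot[1] = llljjjlkjkllkll$k
  rot[2] = lljjjlkjkllkll$kl
  rot[3] = ljjjlkjkllkll$kll
  rot[4] = jjjlkjkllkll$klll
  rot[5] = jjlkjkllkll$klllj
  rot[6] = jlkjkllkll$kllljj
  rot[7] = lkjkllkll$kllljjj
  rot[8] = kjkllkll$kllljjjl
  rot[9] = jkllkll$kllljjjlk
  rot[10] = kllkll$kllljjjlkj
  rot[11] = llkll$kllljjjlkjk
  rot[12] = lkll$kllljjjlkjkl
  rot[13] = kll$kllljjjlkjkll
  rot[14] = ll$kllljjjlkjkllk
  rot[15] = l$kllljjjlkjkllkl
  rot[16] = $kllljjjlkjkllkll
Sorted (with $ < everything):
  sorted[0] = $kllljjjlkjkllkll
  sorted[1] = jjjlkjkllkll$klll
  sorted[2] = jjlkjkllkll$klllj
  sorted[3] = jkllkll$kllljjjlk
  sorted[4] = jlkjkllkll$kllljj
  sorted[5] = kjkllkll$kllljjjl
  sorted[6] = kll$kllljjjlkjkll
  sorted[7] = kllkll$kllljjjlkj
  sorted[8] = kllljjjlkjkllkll$
  sorted[9] = l$kllljjjlkjkllkl
  sorted[10] = ljjjlkjkllkll$kll
  sorted[11] = lkjkllkll$kllljjj
  sorted[12] = lkll$kllljjjlkjkl
  sorted[13] = ll$kllljjjlkjkllk
  sorted[14] = lljjjlkjkllkll$kl
  sorted[15] = llkll$kllljjjlkjk
  sorted[16] = llljjjlkjkllkll$k
sorted[16] = llljjjlkjkllkll$k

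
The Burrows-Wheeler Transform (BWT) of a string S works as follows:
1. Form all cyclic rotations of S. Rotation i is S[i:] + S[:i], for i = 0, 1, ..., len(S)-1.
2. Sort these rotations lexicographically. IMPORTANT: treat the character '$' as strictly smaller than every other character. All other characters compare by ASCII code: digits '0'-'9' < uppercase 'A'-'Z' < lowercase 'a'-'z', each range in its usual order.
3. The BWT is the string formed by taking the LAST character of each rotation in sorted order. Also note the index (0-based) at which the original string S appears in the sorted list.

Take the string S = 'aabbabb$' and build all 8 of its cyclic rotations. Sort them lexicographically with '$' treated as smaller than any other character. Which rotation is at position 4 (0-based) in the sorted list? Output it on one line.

Answer: b$aabbab

Derivation:
All 8 rotations (rotation i = S[i:]+S[:i]):
  rot[0] = aabbabb$
  rot[1] = abbabb$a
  rot[2] = bbabb$aa
  rot[3] = babb$aab
  rot[4] = abb$aabb
  rot[5] = bb$aabba
  rot[6] = b$aabbab
  rot[7] = $aabbabb
Sorted (with $ < everything):
  sorted[0] = $aabbabb
  sorted[1] = aabbabb$
  sorted[2] = abb$aabb
  sorted[3] = abbabb$a
  sorted[4] = b$aabbab
  sorted[5] = babb$aab
  sorted[6] = bb$aabba
  sorted[7] = bbabb$aa
sorted[4] = b$aabbab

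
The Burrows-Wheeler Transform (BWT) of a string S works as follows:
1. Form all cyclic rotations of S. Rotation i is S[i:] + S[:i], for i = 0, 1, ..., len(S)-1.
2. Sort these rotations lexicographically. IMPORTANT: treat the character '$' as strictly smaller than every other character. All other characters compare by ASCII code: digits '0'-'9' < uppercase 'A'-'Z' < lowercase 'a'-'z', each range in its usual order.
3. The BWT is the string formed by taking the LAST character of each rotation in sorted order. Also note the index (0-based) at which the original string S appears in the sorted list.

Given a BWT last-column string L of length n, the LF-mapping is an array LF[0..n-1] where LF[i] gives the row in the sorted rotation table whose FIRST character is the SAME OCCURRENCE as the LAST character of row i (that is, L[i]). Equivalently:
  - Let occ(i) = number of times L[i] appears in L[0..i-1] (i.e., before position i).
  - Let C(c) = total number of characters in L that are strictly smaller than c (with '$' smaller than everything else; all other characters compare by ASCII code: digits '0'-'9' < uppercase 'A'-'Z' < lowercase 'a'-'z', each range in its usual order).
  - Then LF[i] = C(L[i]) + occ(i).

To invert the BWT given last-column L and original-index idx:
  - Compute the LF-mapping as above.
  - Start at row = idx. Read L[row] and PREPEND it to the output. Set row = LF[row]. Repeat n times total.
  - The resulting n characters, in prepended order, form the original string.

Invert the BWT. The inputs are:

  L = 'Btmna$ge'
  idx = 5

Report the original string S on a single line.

LF mapping: 1 7 5 6 2 0 4 3
Walk LF starting at row 5, prepending L[row]:
  step 1: row=5, L[5]='$', prepend. Next row=LF[5]=0
  step 2: row=0, L[0]='B', prepend. Next row=LF[0]=1
  step 3: row=1, L[1]='t', prepend. Next row=LF[1]=7
  step 4: row=7, L[7]='e', prepend. Next row=LF[7]=3
  step 5: row=3, L[3]='n', prepend. Next row=LF[3]=6
  step 6: row=6, L[6]='g', prepend. Next row=LF[6]=4
  step 7: row=4, L[4]='a', prepend. Next row=LF[4]=2
  step 8: row=2, L[2]='m', prepend. Next row=LF[2]=5
Reversed output: magnetB$

Answer: magnetB$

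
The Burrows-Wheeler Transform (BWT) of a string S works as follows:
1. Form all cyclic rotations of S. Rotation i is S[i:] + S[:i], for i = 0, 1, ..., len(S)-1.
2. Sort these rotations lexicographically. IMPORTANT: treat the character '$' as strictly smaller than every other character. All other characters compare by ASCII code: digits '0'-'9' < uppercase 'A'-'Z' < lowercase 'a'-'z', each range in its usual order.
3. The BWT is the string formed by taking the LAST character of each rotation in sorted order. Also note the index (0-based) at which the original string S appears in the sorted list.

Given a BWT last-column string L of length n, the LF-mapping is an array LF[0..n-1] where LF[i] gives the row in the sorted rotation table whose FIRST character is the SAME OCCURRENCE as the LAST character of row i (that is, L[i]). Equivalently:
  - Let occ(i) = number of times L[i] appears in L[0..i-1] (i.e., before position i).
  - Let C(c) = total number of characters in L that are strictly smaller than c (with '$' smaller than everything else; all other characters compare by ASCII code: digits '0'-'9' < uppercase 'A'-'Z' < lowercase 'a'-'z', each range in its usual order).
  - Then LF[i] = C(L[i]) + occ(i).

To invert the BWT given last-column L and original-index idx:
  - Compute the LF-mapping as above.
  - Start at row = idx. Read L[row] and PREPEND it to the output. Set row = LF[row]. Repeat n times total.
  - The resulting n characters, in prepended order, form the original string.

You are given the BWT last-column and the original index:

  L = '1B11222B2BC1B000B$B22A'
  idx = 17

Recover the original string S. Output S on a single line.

LF mapping: 4 15 5 6 8 9 10 16 11 17 21 7 18 1 2 3 19 0 20 12 13 14
Walk LF starting at row 17, prepending L[row]:
  step 1: row=17, L[17]='$', prepend. Next row=LF[17]=0
  step 2: row=0, L[0]='1', prepend. Next row=LF[0]=4
  step 3: row=4, L[4]='2', prepend. Next row=LF[4]=8
  step 4: row=8, L[8]='2', prepend. Next row=LF[8]=11
  step 5: row=11, L[11]='1', prepend. Next row=LF[11]=7
  step 6: row=7, L[7]='B', prepend. Next row=LF[7]=16
  step 7: row=16, L[16]='B', prepend. Next row=LF[16]=19
  step 8: row=19, L[19]='2', prepend. Next row=LF[19]=12
  step 9: row=12, L[12]='B', prepend. Next row=LF[12]=18
  step 10: row=18, L[18]='B', prepend. Next row=LF[18]=20
  step 11: row=20, L[20]='2', prepend. Next row=LF[20]=13
  step 12: row=13, L[13]='0', prepend. Next row=LF[13]=1
  step 13: row=1, L[1]='B', prepend. Next row=LF[1]=15
  step 14: row=15, L[15]='0', prepend. Next row=LF[15]=3
  step 15: row=3, L[3]='1', prepend. Next row=LF[3]=6
  step 16: row=6, L[6]='2', prepend. Next row=LF[6]=10
  step 17: row=10, L[10]='C', prepend. Next row=LF[10]=21
  step 18: row=21, L[21]='A', prepend. Next row=LF[21]=14
  step 19: row=14, L[14]='0', prepend. Next row=LF[14]=2
  step 20: row=2, L[2]='1', prepend. Next row=LF[2]=5
  step 21: row=5, L[5]='2', prepend. Next row=LF[5]=9
  step 22: row=9, L[9]='B', prepend. Next row=LF[9]=17
Reversed output: B210AC210B02BB2BB1221$

Answer: B210AC210B02BB2BB1221$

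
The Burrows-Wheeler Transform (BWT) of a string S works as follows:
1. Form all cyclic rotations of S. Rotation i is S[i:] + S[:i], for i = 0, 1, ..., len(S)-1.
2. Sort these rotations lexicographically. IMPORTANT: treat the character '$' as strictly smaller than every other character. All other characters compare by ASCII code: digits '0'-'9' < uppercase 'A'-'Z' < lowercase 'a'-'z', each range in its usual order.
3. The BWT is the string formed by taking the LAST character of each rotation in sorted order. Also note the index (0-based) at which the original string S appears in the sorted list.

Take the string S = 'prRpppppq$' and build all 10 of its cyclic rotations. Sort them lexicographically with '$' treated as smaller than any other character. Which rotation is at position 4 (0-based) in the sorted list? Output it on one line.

Answer: pppq$prRpp

Derivation:
All 10 rotations (rotation i = S[i:]+S[:i]):
  rot[0] = prRpppppq$
  rot[1] = rRpppppq$p
  rot[2] = Rpppppq$pr
  rot[3] = pppppq$prR
  rot[4] = ppppq$prRp
  rot[5] = pppq$prRpp
  rot[6] = ppq$prRppp
  rot[7] = pq$prRpppp
  rot[8] = q$prRppppp
  rot[9] = $prRpppppq
Sorted (with $ < everything):
  sorted[0] = $prRpppppq
  sorted[1] = Rpppppq$pr
  sorted[2] = pppppq$prR
  sorted[3] = ppppq$prRp
  sorted[4] = pppq$prRpp
  sorted[5] = ppq$prRppp
  sorted[6] = pq$prRpppp
  sorted[7] = prRpppppq$
  sorted[8] = q$prRppppp
  sorted[9] = rRpppppq$p
sorted[4] = pppq$prRpp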